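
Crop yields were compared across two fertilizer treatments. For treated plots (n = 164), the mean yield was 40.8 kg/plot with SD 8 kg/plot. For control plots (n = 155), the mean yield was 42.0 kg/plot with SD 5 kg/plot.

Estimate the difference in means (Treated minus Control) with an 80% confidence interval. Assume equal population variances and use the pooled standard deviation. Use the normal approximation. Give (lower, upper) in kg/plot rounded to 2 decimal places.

Pooled variance s_p² = [163·8² + 154·5²] / (164+155−2) = 45.0536, so s_p = 6.7122.
SE_diff = s_p·√(1/n₁ + 1/n₂) = 6.7122·√(1/164 + 1/155) = 0.7519.
z* = 1.282; margin = 1.282 × 0.7519 = 0.9639.
Difference = 40.8 − 42.0 = -1.2000.
-1.2000 ± 0.9639 → (-2.16, -0.24).

(-2.16, -0.24)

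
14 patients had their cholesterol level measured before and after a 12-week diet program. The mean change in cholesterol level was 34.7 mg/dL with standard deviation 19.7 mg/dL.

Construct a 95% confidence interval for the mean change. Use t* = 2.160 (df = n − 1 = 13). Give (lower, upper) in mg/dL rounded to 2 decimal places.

(23.33, 46.07)

This is a matched-pairs design, so SE = s_d/√n = 19.7/√14 = 5.2650.
Margin = 2.160 × 5.2650 = 11.3724; the interval is 34.7 ± 11.3724 = (23.33, 46.07).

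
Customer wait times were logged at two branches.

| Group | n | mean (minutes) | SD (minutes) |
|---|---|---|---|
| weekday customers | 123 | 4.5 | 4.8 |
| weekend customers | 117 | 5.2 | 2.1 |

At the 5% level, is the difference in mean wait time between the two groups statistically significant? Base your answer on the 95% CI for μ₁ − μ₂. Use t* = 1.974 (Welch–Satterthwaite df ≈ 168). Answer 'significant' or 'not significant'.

not significant

Standard errors of each mean: 4.8/√123 = 0.4328 and 2.1/√117 = 0.1941.
SE(x̄₁ − x̄₂) = √(0.4328² + 0.1941²) = 0.4743 for independent samples with unequal variances.
With t* = 1.974, the margin is 1.974 × 0.4743 = 0.9363.
x̄₁ − x̄₂ = 4.5 − 5.2 = -0.7000; the interval is -0.7000 ± 0.9363 = (-1.6363, 0.2363).
The interval (-1.6363, 0.2363) contains 0, so the difference is not significant.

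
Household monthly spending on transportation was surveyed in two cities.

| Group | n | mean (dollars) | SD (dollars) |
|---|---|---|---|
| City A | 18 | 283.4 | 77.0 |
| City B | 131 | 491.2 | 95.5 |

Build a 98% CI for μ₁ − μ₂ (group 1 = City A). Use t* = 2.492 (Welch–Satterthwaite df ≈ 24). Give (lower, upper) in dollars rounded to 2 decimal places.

Per-group SEs: s₁/√n₁ = 77.0/√18 = 18.1491, s₂/√n₂ = 95.5/√131 = 8.3439.
Unpooled SE of the difference: √(329.38983081 + 69.62066721) = 19.9752.
Margin of error = t* · SE = 2.492 × 19.9752 = 49.7782.
x̄₁ − x̄₂ = 283.4 − 491.2 = -207.8000.
CI: -207.8000 ± 49.7782 = (-257.58, -158.02).

(-257.58, -158.02)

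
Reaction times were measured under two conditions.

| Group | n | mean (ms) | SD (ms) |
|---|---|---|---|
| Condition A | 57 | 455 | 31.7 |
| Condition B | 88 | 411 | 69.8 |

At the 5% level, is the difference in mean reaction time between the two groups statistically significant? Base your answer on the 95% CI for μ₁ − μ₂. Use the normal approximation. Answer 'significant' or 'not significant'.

Standard errors of each mean: 31.7/√57 = 4.1988 and 69.8/√88 = 7.4407.
SE(x̄₁ − x̄₂) = √(4.1988² + 7.4407²) = 8.5436 for independent samples with unequal variances.
With z* = 1.960, the margin is 1.960 × 8.5436 = 16.7455.
x̄₁ − x̄₂ = 455 − 411 = 44.0000; the interval is 44.0000 ± 16.7455 = (27.2545, 60.7455).
The interval (27.2545, 60.7455) does not contain 0, so the difference is significant.

significant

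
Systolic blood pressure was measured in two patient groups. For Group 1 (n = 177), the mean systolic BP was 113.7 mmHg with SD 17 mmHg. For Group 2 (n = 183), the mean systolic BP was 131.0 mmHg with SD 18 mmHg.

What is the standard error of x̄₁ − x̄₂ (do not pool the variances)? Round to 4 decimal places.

1.8448

SE₁ = s₁/√n₁ = 17/√177 = 1.2778; SE₂ = 18/√183 = 1.3306.
Independent samples, unequal variances: SE_diff = √(SE₁² + SE₂²) = √(1.63277284 + 1.77049636) = 1.8448.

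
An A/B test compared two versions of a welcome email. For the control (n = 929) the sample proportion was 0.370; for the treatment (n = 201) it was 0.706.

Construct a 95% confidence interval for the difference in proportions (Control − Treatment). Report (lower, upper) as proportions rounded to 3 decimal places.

The two standard errors are √(0.3700×0.6300/929) = 0.01584 and √(0.7060×0.2940/201) = 0.03213.
Because the samples are independent, SE_diff = √(0.01584² + 0.03213²) = 0.03582.
Using z* = 1.960 for 95%, ME = 1.960 × 0.03582 = 0.07021.
p̂₁ − p̂₂ = -0.3360; interval -0.3360 ± 0.07021 gives (-0.406, -0.266).

(-0.406, -0.266)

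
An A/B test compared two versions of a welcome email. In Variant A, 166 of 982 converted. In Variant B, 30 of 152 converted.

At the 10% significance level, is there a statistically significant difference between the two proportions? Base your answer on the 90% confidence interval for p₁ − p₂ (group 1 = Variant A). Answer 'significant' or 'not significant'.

not significant

p̂₁ = 166/982 = 0.1690 and p̂₂ = 30/152 = 0.1974.
SE₁ = √(p̂₁(1−p̂₁)/n₁) = √(0.1690·0.8310/982) = 0.01196; SE₂ = √(0.1974·0.8026/152) = 0.03229.
Independent samples: SE of the difference = √(SE₁² + SE₂²) = √(0.0001430416 + 0.0010426441) = 0.03443.
z* for 90% confidence is 1.645, so the margin of error is 1.645 × 0.03443 = 0.05664.
Point estimate p̂₁ − p̂₂ = 0.1690 − 0.1974 = -0.0284.
-0.0284 ± 0.05664 → (-0.08504, 0.02824).
The interval (-0.08504, 0.02824) contains 0, so the difference is not significant.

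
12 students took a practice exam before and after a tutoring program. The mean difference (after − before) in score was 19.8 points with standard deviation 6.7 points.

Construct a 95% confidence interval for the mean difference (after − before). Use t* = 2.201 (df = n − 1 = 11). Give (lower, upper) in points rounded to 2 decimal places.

Paired design: SE = s_d/√n = 6.7/√12 = 1.9341.
t* = 2.201; margin of error = 2.201 × 1.9341 = 4.2570.
19.8 ± 4.2570 → (15.54, 24.06).

(15.54, 24.06)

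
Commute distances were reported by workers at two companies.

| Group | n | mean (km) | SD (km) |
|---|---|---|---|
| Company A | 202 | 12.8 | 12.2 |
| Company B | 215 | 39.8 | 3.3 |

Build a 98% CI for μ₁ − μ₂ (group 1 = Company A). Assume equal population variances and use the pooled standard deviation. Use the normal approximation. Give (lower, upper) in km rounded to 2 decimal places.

s_p = √[((n₁−1)s₁² + (n₂−1)s₂²)/(n₁+n₂−2)] = √[(201·12.2² + 214·3.3²)/415] = 8.8150.
SE = 8.8150·√(1/202 + 1/215) = 0.8638.
With z* = 2.326, margin = 2.326 × 0.8638 = 2.0092.
x̄₁ − x̄₂ = 12.8 − 39.8 = -27.0000; interval -27.0000 ± 2.0092 = (-29.01, -24.99).

(-29.01, -24.99)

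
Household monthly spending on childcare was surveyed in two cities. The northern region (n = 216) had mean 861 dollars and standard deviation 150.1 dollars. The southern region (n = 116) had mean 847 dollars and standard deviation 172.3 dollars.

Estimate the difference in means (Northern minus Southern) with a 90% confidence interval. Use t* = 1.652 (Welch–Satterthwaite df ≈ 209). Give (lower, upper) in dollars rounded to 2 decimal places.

(-17.35, 45.35)

Standard errors of each mean: 150.1/√216 = 10.2130 and 172.3/√116 = 15.9977.
SE(x̄₁ − x̄₂) = √(10.2130² + 15.9977²) = 18.9798 for independent samples with unequal variances.
With t* = 1.652, the margin is 1.652 × 18.9798 = 31.3546.
x̄₁ − x̄₂ = 861 − 847 = 14.0000; the interval is 14.0000 ± 31.3546 = (-17.35, 45.35).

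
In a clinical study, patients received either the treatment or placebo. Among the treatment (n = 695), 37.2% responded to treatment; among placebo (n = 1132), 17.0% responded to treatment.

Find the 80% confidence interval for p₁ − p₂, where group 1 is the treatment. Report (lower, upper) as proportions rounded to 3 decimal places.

SE₁ = √(p̂₁(1−p̂₁)/n₁) = √(0.3720·0.6280/695) = 0.01833; SE₂ = √(0.1700·0.8300/1132) = 0.01116.
Independent samples: SE of the difference = √(SE₁² + SE₂²) = √(0.0003359889 + 0.0001245456) = 0.02146.
z* for 80% confidence is 1.282, so the margin of error is 1.282 × 0.02146 = 0.02751.
Point estimate p̂₁ − p̂₂ = 0.3720 − 0.1700 = 0.2020.
0.2020 ± 0.02751 → (0.174, 0.230).

(0.174, 0.230)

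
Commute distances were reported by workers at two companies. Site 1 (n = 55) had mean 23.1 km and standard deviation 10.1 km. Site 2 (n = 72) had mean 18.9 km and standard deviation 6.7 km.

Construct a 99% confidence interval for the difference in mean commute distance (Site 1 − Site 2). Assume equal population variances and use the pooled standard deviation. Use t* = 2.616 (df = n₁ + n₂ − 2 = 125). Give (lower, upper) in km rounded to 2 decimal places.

Pooled variance s_p² = [54·10.1² + 71·6.7²] / (55+72−2) = 69.5658, so s_p = 8.3406.
SE_diff = s_p·√(1/n₁ + 1/n₂) = 8.3406·√(1/55 + 1/72) = 1.4937.
t* = 2.616; margin = 2.616 × 1.4937 = 3.9075.
Difference = 23.1 − 18.9 = 4.2000.
4.2000 ± 3.9075 → (0.29, 8.11).

(0.29, 8.11)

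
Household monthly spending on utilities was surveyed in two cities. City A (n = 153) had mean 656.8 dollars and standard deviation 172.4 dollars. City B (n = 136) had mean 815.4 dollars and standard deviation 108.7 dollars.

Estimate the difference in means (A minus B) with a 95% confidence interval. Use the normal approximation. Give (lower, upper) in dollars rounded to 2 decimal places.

SE₁ = s₁/√n₁ = 172.4/√153 = 13.9377; SE₂ = 108.7/√136 = 9.3209.
Independent samples, unequal variances: SE_diff = √(SE₁² + SE₂²) = √(194.25948129 + 86.87917681) = 16.7672.
z* = 1.960, so margin of error = 1.960 × 16.7672 = 32.8637.
Difference in means = 656.8 − 815.4 = -158.6000.
-158.6000 ± 32.8637 → (-191.46, -125.74).

(-191.46, -125.74)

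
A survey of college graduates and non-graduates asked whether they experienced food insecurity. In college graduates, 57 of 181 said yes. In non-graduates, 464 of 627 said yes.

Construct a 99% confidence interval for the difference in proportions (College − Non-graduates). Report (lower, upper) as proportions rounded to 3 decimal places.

(-0.525, -0.325)

Sample proportions: 57/181 = 0.3149, 464/627 = 0.7400.
Each SE is √(p̂(1−p̂)/n): √(0.3149·0.6851/181) = 0.03452 and √(0.7400·0.2600/627) = 0.01752.
SE(p̂₁ − p̂₂) = √(SE₁² + SE₂²) = √(0.0011916304 + 0.0003069504) = 0.03871, since the two samples are independent.
At 99% confidence z* = 2.576; margin = 2.576 × 0.03871 = 0.09972.
The difference is 0.3149 − 0.7400 = -0.4251, so the interval is -0.4251 ± 0.09972 = (-0.525, -0.325).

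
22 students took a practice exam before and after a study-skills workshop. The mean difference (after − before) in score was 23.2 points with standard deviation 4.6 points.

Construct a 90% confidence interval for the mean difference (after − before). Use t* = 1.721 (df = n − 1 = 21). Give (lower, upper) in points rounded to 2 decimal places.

(21.51, 24.89)

Paired design: SE = s_d/√n = 4.6/√22 = 0.9807.
t* = 1.721; margin of error = 1.721 × 0.9807 = 1.6878.
23.2 ± 1.6878 → (21.51, 24.89).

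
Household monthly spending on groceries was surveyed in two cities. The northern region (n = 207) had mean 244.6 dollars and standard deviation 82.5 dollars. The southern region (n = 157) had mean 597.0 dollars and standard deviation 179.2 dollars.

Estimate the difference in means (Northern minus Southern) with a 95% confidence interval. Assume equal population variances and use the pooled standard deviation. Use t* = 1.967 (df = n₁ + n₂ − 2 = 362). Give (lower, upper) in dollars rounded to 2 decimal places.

Pooled variance s_p² = [206·82.5² + 156·179.2²] / (207+157−2) = 17711.7661, so s_p = 133.0856.
SE_diff = s_p·√(1/n₁ + 1/n₂) = 133.0856·√(1/207 + 1/157) = 14.0847.
t* = 1.967; margin = 1.967 × 14.0847 = 27.7046.
Difference = 244.6 − 597.0 = -352.4000.
-352.4000 ± 27.7046 → (-380.10, -324.70).

(-380.10, -324.70)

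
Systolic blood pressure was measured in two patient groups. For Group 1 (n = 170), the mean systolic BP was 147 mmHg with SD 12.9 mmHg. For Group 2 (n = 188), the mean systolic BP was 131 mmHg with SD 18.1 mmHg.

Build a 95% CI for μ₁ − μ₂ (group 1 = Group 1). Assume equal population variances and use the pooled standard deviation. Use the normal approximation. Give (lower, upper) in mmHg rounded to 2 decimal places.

(12.71, 19.29)

Pooled variance s_p² = [169·12.9² + 187·18.1²] / (170+188−2) = 251.0853, so s_p = 15.8457.
SE_diff = s_p·√(1/n₁ + 1/n₂) = 15.8457·√(1/170 + 1/188) = 1.6771.
z* = 1.960; margin = 1.960 × 1.6771 = 3.2871.
Difference = 147 − 131 = 16.0000.
16.0000 ± 3.2871 → (12.71, 19.29).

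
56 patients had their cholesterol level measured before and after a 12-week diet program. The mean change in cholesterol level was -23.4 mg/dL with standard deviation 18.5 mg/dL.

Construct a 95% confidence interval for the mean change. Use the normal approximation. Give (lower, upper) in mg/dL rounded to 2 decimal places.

This is a matched-pairs design, so SE = s_d/√n = 18.5/√56 = 2.4722.
Margin = 1.960 × 2.4722 = 4.8455; the interval is -23.4 ± 4.8455 = (-28.25, -18.55).

(-28.25, -18.55)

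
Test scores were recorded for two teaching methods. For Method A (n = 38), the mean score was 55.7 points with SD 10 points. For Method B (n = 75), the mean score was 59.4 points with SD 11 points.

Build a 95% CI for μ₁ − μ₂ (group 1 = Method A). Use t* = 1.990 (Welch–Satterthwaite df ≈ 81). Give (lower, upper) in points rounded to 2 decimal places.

(-7.80, 0.40)

Per-group SEs: s₁/√n₁ = 10/√38 = 1.6222, s₂/√n₂ = 11/√75 = 1.2702.
Unpooled SE of the difference: √(2.63153284 + 1.61340804) = 2.0603.
Margin of error = t* · SE = 1.990 × 2.0603 = 4.1000.
x̄₁ − x̄₂ = 55.7 − 59.4 = -3.7000.
CI: -3.7000 ± 4.1000 = (-7.80, 0.40).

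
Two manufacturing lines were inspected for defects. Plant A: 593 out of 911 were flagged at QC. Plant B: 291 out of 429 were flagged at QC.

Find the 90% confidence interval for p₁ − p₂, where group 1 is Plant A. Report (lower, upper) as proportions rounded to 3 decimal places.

(-0.073, 0.018)

Sample proportions: 593/911 = 0.6509, 291/429 = 0.6783.
Each SE is √(p̂(1−p̂)/n): √(0.6509·0.3491/911) = 0.01579 and √(0.6783·0.3217/429) = 0.02255.
SE(p̂₁ − p̂₂) = √(SE₁² + SE₂²) = √(0.0002493241 + 0.0005085025) = 0.02753, since the two samples are independent.
At 90% confidence z* = 1.645; margin = 1.645 × 0.02753 = 0.04529.
The difference is 0.6509 − 0.6783 = -0.0274, so the interval is -0.0274 ± 0.04529 = (-0.073, 0.018).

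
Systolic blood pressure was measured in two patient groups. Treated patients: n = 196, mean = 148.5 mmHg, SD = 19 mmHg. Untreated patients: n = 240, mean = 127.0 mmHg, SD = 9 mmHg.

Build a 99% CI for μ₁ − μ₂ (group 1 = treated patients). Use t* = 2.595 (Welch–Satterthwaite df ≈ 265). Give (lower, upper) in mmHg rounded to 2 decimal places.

(17.67, 25.33)

Standard errors of each mean: 19/√196 = 1.3571 and 9/√240 = 0.5809.
SE(x̄₁ − x̄₂) = √(1.3571² + 0.5809²) = 1.4762 for independent samples with unequal variances.
With t* = 2.595, the margin is 2.595 × 1.4762 = 3.8307.
x̄₁ − x̄₂ = 148.5 − 127.0 = 21.5000; the interval is 21.5000 ± 3.8307 = (17.67, 25.33).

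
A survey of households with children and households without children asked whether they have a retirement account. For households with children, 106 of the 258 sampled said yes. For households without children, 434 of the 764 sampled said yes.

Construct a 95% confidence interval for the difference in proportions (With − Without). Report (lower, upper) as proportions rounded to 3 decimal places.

(-0.227, -0.088)

First, p̂₁ = 106/258 = 0.4109; p̂₂ = 434/764 = 0.5681.
The two standard errors are √(0.4109×0.5891/258) = 0.03063 and √(0.5681×0.4319/764) = 0.01792.
Because the samples are independent, SE_diff = √(0.03063² + 0.01792²) = 0.03549.
Using z* = 1.960 for 95%, ME = 1.960 × 0.03549 = 0.06956.
p̂₁ − p̂₂ = -0.1572; interval -0.1572 ± 0.06956 gives (-0.227, -0.088).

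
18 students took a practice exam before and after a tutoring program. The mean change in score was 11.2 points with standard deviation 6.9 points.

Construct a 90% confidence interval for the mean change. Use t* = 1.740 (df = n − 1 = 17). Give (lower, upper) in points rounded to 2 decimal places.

Paired design: SE = s_d/√n = 6.9/√18 = 1.6263.
t* = 1.740; margin of error = 1.740 × 1.6263 = 2.8298.
11.2 ± 2.8298 → (8.37, 14.03).

(8.37, 14.03)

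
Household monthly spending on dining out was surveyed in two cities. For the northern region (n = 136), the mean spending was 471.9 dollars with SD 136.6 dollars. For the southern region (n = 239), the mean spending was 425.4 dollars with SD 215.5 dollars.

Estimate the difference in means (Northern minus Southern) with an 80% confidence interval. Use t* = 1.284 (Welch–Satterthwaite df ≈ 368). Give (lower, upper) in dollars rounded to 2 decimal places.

(23.12, 69.88)

Per-group SEs: s₁/√n₁ = 136.6/√136 = 11.7134, s₂/√n₂ = 215.5/√239 = 13.9395.
Unpooled SE of the difference: √(137.20373956 + 194.30966025) = 18.2075.
Margin of error = t* · SE = 1.284 × 18.2075 = 23.3784.
x̄₁ − x̄₂ = 471.9 − 425.4 = 46.5000.
CI: 46.5000 ± 23.3784 = (23.12, 69.88).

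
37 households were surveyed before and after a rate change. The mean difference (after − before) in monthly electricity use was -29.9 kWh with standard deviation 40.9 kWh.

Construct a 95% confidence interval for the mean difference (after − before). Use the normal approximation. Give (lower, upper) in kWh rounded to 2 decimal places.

(-43.08, -16.72)

Paired design: SE = s_d/√n = 40.9/√37 = 6.7239.
z* = 1.960; margin of error = 1.960 × 6.7239 = 13.1788.
-29.9 ± 13.1788 → (-43.08, -16.72).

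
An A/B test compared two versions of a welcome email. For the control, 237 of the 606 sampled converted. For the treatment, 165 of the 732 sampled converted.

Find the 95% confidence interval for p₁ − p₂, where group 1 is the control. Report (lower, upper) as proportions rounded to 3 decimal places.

Sample proportions: 237/606 = 0.3911, 165/732 = 0.2254.
Each SE is √(p̂(1−p̂)/n): √(0.3911·0.6089/606) = 0.01982 and √(0.2254·0.7746/732) = 0.01544.
SE(p̂₁ − p̂₂) = √(SE₁² + SE₂²) = √(0.0003928324 + 0.0002383936) = 0.02512, since the two samples are independent.
At 95% confidence z* = 1.960; margin = 1.960 × 0.02512 = 0.04924.
The difference is 0.3911 − 0.2254 = 0.1657, so the interval is 0.1657 ± 0.04924 = (0.116, 0.215).

(0.116, 0.215)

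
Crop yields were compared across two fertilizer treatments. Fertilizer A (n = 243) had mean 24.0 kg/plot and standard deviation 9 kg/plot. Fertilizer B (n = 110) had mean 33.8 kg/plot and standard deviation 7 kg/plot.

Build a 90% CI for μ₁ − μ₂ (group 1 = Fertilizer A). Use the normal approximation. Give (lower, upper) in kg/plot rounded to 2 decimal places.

(-11.25, -8.35)

Standard errors of each mean: 9/√243 = 0.5774 and 7/√110 = 0.6674.
SE(x̄₁ − x̄₂) = √(0.5774² + 0.6674²) = 0.8825 for independent samples with unequal variances.
With z* = 1.645, the margin is 1.645 × 0.8825 = 1.4517.
x̄₁ − x̄₂ = 24.0 − 33.8 = -9.8000; the interval is -9.8000 ± 1.4517 = (-11.25, -8.35).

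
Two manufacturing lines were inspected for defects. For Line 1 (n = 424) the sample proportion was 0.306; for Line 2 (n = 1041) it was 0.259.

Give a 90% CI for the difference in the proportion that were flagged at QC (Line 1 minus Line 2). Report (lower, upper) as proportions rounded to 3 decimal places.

The two standard errors are √(0.3060×0.6940/424) = 0.02238 and √(0.2590×0.7410/1041) = 0.01358.
Because the samples are independent, SE_diff = √(0.02238² + 0.01358²) = 0.02618.
Using z* = 1.645 for 90%, ME = 1.645 × 0.02618 = 0.04307.
p̂₁ − p̂₂ = 0.0470; interval 0.0470 ± 0.04307 gives (0.004, 0.090).

(0.004, 0.090)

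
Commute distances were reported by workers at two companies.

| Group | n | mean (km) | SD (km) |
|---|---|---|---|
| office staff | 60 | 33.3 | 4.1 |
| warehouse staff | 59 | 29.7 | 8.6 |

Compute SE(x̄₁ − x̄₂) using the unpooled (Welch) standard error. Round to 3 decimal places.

SE₁ = s₁/√n₁ = 4.1/√60 = 0.5293; SE₂ = 8.6/√59 = 1.1196.
Independent samples, unequal variances: SE_diff = √(SE₁² + SE₂²) = √(0.28015849 + 1.25350416) = 1.2384.

1.238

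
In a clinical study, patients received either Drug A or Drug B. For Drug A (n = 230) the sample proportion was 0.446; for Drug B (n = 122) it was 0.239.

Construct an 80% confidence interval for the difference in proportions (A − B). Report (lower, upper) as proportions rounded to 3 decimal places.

Each SE is √(p̂(1−p̂)/n): √(0.4460·0.5540/230) = 0.03278 and √(0.2390·0.7610/122) = 0.03861.
SE(p̂₁ − p̂₂) = √(SE₁² + SE₂²) = √(0.0010745284 + 0.0014907321) = 0.05065, since the two samples are independent.
At 80% confidence z* = 1.282; margin = 1.282 × 0.05065 = 0.06493.
The difference is 0.4460 − 0.2390 = 0.2070, so the interval is 0.2070 ± 0.06493 = (0.142, 0.272).

(0.142, 0.272)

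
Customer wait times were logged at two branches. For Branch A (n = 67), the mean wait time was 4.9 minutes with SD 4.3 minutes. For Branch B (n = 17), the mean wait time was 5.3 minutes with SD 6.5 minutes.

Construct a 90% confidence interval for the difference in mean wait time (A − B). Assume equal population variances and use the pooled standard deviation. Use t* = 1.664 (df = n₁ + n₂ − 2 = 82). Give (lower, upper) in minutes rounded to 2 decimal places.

(-2.57, 1.77)

Pooled variance s_p² = [66·4.3² + 16·6.5²] / (67+17−2) = 23.1261, so s_p = 4.8090.
SE_diff = s_p·√(1/n₁ + 1/n₂) = 4.8090·√(1/67 + 1/17) = 1.3060.
t* = 1.664; margin = 1.664 × 1.3060 = 2.1732.
Difference = 4.9 − 5.3 = -0.4000.
-0.4000 ± 2.1732 → (-2.57, 1.77).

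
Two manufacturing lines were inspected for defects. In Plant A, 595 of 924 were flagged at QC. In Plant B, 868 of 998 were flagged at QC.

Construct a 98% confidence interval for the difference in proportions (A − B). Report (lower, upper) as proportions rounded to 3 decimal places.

(-0.270, -0.182)

First, p̂₁ = 595/924 = 0.6439; p̂₂ = 868/998 = 0.8697.
The two standard errors are √(0.6439×0.3561/924) = 0.01575 and √(0.8697×0.1303/998) = 0.01066.
Because the samples are independent, SE_diff = √(0.01575² + 0.01066²) = 0.01902.
Using z* = 2.326 for 98%, ME = 2.326 × 0.01902 = 0.04424.
p̂₁ − p̂₂ = -0.2258; interval -0.2258 ± 0.04424 gives (-0.270, -0.182).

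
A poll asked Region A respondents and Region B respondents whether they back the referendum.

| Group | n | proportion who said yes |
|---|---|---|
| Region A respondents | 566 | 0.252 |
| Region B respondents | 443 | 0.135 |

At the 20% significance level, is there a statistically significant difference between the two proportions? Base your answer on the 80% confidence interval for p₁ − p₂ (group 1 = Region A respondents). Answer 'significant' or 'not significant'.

significant

The two standard errors are √(0.2520×0.7480/566) = 0.01825 and √(0.1350×0.8650/443) = 0.01624.
Because the samples are independent, SE_diff = √(0.01825² + 0.01624²) = 0.02443.
Using z* = 1.282 for 80%, ME = 1.282 × 0.02443 = 0.03132.
p̂₁ − p̂₂ = 0.1170; interval 0.1170 ± 0.03132 gives (0.08568, 0.14832).
The interval (0.08568, 0.14832) does not contain 0, so the difference is significant.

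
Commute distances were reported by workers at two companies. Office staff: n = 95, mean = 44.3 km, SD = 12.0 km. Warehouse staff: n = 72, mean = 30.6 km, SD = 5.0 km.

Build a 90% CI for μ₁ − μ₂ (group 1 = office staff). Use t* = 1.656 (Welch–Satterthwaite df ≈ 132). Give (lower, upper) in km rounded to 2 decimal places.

Per-group SEs: s₁/√n₁ = 12.0/√95 = 1.2312, s₂/√n₂ = 5.0/√72 = 0.5893.
Unpooled SE of the difference: √(1.51585344 + 0.34727449) = 1.3650.
Margin of error = t* · SE = 1.656 × 1.3650 = 2.2604.
x̄₁ − x̄₂ = 44.3 − 30.6 = 13.7000.
CI: 13.7000 ± 2.2604 = (11.44, 15.96).

(11.44, 15.96)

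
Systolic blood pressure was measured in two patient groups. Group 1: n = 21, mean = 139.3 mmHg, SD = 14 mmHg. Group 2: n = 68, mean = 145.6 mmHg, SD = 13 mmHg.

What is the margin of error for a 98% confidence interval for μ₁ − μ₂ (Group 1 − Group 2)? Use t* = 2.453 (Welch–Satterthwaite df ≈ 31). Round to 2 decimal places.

SE₁ = s₁/√n₁ = 14/√21 = 3.0551; SE₂ = 13/√68 = 1.5765.
Independent samples, unequal variances: SE_diff = √(SE₁² + SE₂²) = √(9.33363601 + 2.48535225) = 3.4379.
t* = 2.453, so margin of error = 2.453 × 3.4379 = 8.4332.

8.43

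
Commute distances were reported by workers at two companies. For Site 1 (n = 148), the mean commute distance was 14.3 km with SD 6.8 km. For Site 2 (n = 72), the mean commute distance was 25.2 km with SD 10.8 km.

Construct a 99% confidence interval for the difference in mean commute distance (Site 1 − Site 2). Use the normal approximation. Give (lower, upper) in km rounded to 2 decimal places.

SE₁ = s₁/√n₁ = 6.8/√148 = 0.5590; SE₂ = 10.8/√72 = 1.2728.
Independent samples, unequal variances: SE_diff = √(SE₁² + SE₂²) = √(0.312481 + 1.62001984) = 1.3901.
z* = 2.576, so margin of error = 2.576 × 1.3901 = 3.5809.
Difference in means = 14.3 − 25.2 = -10.9000.
-10.9000 ± 3.5809 → (-14.48, -7.32).

(-14.48, -7.32)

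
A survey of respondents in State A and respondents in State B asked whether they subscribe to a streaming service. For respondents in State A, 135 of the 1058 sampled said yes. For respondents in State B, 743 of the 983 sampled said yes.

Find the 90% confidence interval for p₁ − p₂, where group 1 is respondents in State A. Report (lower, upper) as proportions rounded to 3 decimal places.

(-0.656, -0.600)

Sample proportions: 135/1058 = 0.1276, 743/983 = 0.7558.
Each SE is √(p̂(1−p̂)/n): √(0.1276·0.8724/1058) = 0.01026 and √(0.7558·0.2442/983) = 0.01370.
SE(p̂₁ − p̂₂) = √(SE₁² + SE₂²) = √(0.0001052676 + 0.00018769) = 0.01712, since the two samples are independent.
At 90% confidence z* = 1.645; margin = 1.645 × 0.01712 = 0.02816.
The difference is 0.1276 − 0.7558 = -0.6282, so the interval is -0.6282 ± 0.02816 = (-0.656, -0.600).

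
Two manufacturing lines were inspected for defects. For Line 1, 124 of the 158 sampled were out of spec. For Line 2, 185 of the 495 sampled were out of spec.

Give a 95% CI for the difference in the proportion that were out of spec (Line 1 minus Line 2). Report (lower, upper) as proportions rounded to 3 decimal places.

(0.334, 0.488)

Sample proportions: 124/158 = 0.7848, 185/495 = 0.3737.
Each SE is √(p̂(1−p̂)/n): √(0.7848·0.2152/158) = 0.03269 and √(0.3737·0.6263/495) = 0.02174.
SE(p̂₁ − p̂₂) = √(SE₁² + SE₂²) = √(0.0010686361 + 0.0004726276) = 0.03926, since the two samples are independent.
At 95% confidence z* = 1.960; margin = 1.960 × 0.03926 = 0.07695.
The difference is 0.7848 − 0.3737 = 0.4111, so the interval is 0.4111 ± 0.07695 = (0.334, 0.488).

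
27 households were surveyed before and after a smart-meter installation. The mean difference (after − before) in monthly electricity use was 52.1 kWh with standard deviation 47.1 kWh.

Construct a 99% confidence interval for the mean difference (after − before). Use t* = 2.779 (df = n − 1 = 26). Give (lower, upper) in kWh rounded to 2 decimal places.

Paired design: SE = s_d/√n = 47.1/√27 = 9.0644.
t* = 2.779; margin of error = 2.779 × 9.0644 = 25.1900.
52.1 ± 25.1900 → (26.91, 77.29).

(26.91, 77.29)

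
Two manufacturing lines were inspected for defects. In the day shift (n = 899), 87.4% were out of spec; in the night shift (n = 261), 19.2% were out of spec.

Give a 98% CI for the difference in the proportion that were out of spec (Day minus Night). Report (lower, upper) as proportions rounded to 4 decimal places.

SE₁ = √(p̂₁(1−p̂₁)/n₁) = √(0.8740·0.1260/899) = 0.01107; SE₂ = √(0.1920·0.8080/261) = 0.02438.
Independent samples: SE of the difference = √(SE₁² + SE₂²) = √(0.0001225449 + 0.0005943844) = 0.02678.
z* for 98% confidence is 2.326, so the margin of error is 2.326 × 0.02678 = 0.06229.
Point estimate p̂₁ − p̂₂ = 0.8740 − 0.1920 = 0.6820.
0.6820 ± 0.06229 → (0.6197, 0.7443).

(0.6197, 0.7443)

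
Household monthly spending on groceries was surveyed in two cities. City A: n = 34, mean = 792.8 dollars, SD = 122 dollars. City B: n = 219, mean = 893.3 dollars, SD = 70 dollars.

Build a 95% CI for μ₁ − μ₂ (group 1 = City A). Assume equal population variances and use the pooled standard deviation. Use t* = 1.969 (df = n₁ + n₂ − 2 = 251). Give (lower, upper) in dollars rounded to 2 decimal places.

(-129.11, -71.89)

Pooled variance s_p² = [33·122² + 218·70²] / (34+219−2) = 6212.6375, so s_p = 78.8203.
SE_diff = s_p·√(1/n₁ + 1/n₂) = 78.8203·√(1/34 + 1/219) = 14.5290.
t* = 1.969; margin = 1.969 × 14.5290 = 28.6076.
Difference = 792.8 − 893.3 = -100.5000.
-100.5000 ± 28.6076 → (-129.11, -71.89).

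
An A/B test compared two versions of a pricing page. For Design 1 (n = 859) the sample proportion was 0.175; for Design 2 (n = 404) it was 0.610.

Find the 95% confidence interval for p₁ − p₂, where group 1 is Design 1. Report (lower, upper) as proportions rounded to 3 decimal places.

SE₁ = √(p̂₁(1−p̂₁)/n₁) = √(0.1750·0.8250/859) = 0.01296; SE₂ = √(0.6100·0.3900/404) = 0.02427.
Independent samples: SE of the difference = √(SE₁² + SE₂²) = √(0.0001679616 + 0.0005890329) = 0.02751.
z* for 95% confidence is 1.960, so the margin of error is 1.960 × 0.02751 = 0.05392.
Point estimate p̂₁ − p̂₂ = 0.1750 − 0.6100 = -0.4350.
-0.4350 ± 0.05392 → (-0.489, -0.381).

(-0.489, -0.381)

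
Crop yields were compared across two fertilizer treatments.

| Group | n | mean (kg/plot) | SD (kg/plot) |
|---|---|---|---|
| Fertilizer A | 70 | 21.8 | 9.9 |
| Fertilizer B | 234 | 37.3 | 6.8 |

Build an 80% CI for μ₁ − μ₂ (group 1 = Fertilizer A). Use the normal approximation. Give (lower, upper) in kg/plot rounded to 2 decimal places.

SE₁ = s₁/√n₁ = 9.9/√70 = 1.1833; SE₂ = 6.8/√234 = 0.4445.
Independent samples, unequal variances: SE_diff = √(SE₁² + SE₂²) = √(1.40019889 + 0.19758025) = 1.2640.
z* = 1.282, so margin of error = 1.282 × 1.2640 = 1.6204.
Difference in means = 21.8 − 37.3 = -15.5000.
-15.5000 ± 1.6204 → (-17.12, -13.88).

(-17.12, -13.88)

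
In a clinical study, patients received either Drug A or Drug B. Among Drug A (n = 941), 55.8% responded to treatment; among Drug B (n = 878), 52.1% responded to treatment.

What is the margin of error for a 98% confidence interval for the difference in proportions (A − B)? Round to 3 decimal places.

0.054

Each SE is √(p̂(1−p̂)/n): √(0.5580·0.4420/941) = 0.01619 and √(0.5210·0.4790/878) = 0.01686.
SE(p̂₁ − p̂₂) = √(SE₁² + SE₂²) = √(0.0002621161 + 0.0002842596) = 0.02337, since the two samples are independent.
At 98% confidence z* = 2.326; margin = 2.326 × 0.02337 = 0.05436.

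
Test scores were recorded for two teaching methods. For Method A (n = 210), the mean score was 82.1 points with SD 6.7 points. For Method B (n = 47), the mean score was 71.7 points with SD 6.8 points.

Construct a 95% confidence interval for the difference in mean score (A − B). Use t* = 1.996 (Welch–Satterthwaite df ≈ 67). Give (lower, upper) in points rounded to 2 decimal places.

(8.22, 12.58)

Per-group SEs: s₁/√n₁ = 6.7/√210 = 0.4623, s₂/√n₂ = 6.8/√47 = 0.9919.
Unpooled SE of the difference: √(0.21372129 + 0.98386561) = 1.0943.
Margin of error = t* · SE = 1.996 × 1.0943 = 2.1842.
x̄₁ − x̄₂ = 82.1 − 71.7 = 10.4000.
CI: 10.4000 ± 2.1842 = (8.22, 12.58).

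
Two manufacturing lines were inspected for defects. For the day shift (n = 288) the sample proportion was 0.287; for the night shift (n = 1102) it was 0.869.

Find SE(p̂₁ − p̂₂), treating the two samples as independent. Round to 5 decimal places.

The two standard errors are √(0.2870×0.7130/288) = 0.02666 and √(0.8690×0.1310/1102) = 0.01016.
Because the samples are independent, SE_diff = √(0.02666² + 0.01016²) = 0.02853.

0.02853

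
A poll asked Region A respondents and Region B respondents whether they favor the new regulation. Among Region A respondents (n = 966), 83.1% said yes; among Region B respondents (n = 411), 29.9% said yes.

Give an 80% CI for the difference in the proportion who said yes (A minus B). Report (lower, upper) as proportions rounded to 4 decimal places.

(0.4992, 0.5648)

SE₁ = √(p̂₁(1−p̂₁)/n₁) = √(0.8310·0.1690/966) = 0.01206; SE₂ = √(0.2990·0.7010/411) = 0.02258.
Independent samples: SE of the difference = √(SE₁² + SE₂²) = √(0.0001454436 + 0.0005098564) = 0.02560.
z* for 80% confidence is 1.282, so the margin of error is 1.282 × 0.02560 = 0.03282.
Point estimate p̂₁ − p̂₂ = 0.8310 − 0.2990 = 0.5320.
0.5320 ± 0.03282 → (0.4992, 0.5648).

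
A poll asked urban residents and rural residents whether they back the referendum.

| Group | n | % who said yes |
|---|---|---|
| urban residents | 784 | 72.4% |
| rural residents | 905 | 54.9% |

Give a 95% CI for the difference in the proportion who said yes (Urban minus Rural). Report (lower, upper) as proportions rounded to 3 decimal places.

SE₁ = √(p̂₁(1−p̂₁)/n₁) = √(0.7240·0.2760/784) = 0.01596; SE₂ = √(0.5490·0.4510/905) = 0.01654.
Independent samples: SE of the difference = √(SE₁² + SE₂²) = √(0.0002547216 + 0.0002735716) = 0.02298.
z* for 95% confidence is 1.960, so the margin of error is 1.960 × 0.02298 = 0.04504.
Point estimate p̂₁ − p̂₂ = 0.7240 − 0.5490 = 0.1750.
0.1750 ± 0.04504 → (0.130, 0.220).

(0.130, 0.220)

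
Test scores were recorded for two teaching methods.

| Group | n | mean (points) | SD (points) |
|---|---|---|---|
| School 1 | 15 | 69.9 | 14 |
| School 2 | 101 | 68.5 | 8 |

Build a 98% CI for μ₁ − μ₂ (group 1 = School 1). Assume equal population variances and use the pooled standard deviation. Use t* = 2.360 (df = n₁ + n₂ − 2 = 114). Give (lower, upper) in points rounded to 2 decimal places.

s_p = √[((n₁−1)s₁² + (n₂−1)s₂²)/(n₁+n₂−2)] = √[(14·14² + 100·8²)/114] = 8.9560.
SE = 8.9560·√(1/15 + 1/101) = 2.4782.
With t* = 2.360, margin = 2.360 × 2.4782 = 5.8486.
x̄₁ − x̄₂ = 69.9 − 68.5 = 1.4000; interval 1.4000 ± 5.8486 = (-4.45, 7.25).

(-4.45, 7.25)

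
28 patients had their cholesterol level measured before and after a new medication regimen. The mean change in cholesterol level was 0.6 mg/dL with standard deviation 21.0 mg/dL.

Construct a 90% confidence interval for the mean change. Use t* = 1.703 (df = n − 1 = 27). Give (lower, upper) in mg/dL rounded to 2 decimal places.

(-6.16, 7.36)

This is a matched-pairs design, so SE = s_d/√n = 21.0/√28 = 3.9686.
Margin = 1.703 × 3.9686 = 6.7585; the interval is 0.6 ± 6.7585 = (-6.16, 7.36).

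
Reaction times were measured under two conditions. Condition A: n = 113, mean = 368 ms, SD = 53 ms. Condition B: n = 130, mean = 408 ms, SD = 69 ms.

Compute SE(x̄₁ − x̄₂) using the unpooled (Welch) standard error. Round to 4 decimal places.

SE₁ = s₁/√n₁ = 53/√113 = 4.9858; SE₂ = 69/√130 = 6.0517.
Independent samples, unequal variances: SE_diff = √(SE₁² + SE₂²) = √(24.85820164 + 36.62307289) = 7.8410.

7.8410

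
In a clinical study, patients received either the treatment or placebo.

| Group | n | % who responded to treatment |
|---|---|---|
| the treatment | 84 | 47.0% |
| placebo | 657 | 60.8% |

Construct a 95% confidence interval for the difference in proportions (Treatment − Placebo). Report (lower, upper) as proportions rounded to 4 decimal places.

SE₁ = √(p̂₁(1−p̂₁)/n₁) = √(0.4700·0.5300/84) = 0.05446; SE₂ = √(0.6080·0.3920/657) = 0.01905.
Independent samples: SE of the difference = √(SE₁² + SE₂²) = √(0.0029658916 + 0.0003629025) = 0.05770.
z* for 95% confidence is 1.960, so the margin of error is 1.960 × 0.05770 = 0.11309.
Point estimate p̂₁ − p̂₂ = 0.4700 − 0.6080 = -0.1380.
-0.1380 ± 0.11309 → (-0.2511, -0.0249).

(-0.2511, -0.0249)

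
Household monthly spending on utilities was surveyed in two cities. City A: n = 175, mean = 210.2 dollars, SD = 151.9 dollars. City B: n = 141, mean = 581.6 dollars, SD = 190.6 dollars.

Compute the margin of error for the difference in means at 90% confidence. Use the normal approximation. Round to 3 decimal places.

32.465

Standard errors of each mean: 151.9/√175 = 11.4826 and 190.6/√141 = 16.0514.
SE(x̄₁ − x̄₂) = √(11.4826² + 16.0514²) = 19.7357 for independent samples with unequal variances.
With z* = 1.645, the margin is 1.645 × 19.7357 = 32.4652.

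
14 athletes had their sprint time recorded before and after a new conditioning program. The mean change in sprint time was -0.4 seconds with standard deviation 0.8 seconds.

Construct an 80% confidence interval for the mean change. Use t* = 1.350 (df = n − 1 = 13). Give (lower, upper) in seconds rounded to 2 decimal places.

(-0.69, -0.11)

Paired design: SE = s_d/√n = 0.8/√14 = 0.2138.
t* = 1.350; margin of error = 1.350 × 0.2138 = 0.2886.
-0.4 ± 0.2886 → (-0.69, -0.11).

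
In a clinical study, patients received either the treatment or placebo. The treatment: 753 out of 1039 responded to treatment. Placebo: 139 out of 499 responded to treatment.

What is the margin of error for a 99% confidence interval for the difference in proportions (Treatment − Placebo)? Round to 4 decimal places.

First, p̂₁ = 753/1039 = 0.7247; p̂₂ = 139/499 = 0.2786.
The two standard errors are √(0.7247×0.2753/1039) = 0.01386 and √(0.2786×0.7214/499) = 0.02007.
Because the samples are independent, SE_diff = √(0.01386² + 0.02007²) = 0.02439.
Using z* = 2.576 for 99%, ME = 2.576 × 0.02439 = 0.06283.

0.0628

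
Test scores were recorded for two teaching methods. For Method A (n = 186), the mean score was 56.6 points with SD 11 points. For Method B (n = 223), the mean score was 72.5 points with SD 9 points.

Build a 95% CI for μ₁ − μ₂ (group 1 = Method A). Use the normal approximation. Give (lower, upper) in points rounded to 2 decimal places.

(-17.87, -13.93)

SE₁ = s₁/√n₁ = 11/√186 = 0.8066; SE₂ = 9/√223 = 0.6027.
Independent samples, unequal variances: SE_diff = √(SE₁² + SE₂²) = √(0.65060356 + 0.36324729) = 1.0069.
z* = 1.960, so margin of error = 1.960 × 1.0069 = 1.9735.
Difference in means = 56.6 − 72.5 = -15.9000.
-15.9000 ± 1.9735 → (-17.87, -13.93).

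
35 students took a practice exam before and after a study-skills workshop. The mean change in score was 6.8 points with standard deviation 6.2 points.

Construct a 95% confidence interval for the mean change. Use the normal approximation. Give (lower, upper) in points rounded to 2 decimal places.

This is a matched-pairs design, so SE = s_d/√n = 6.2/√35 = 1.0480.
Margin = 1.960 × 1.0480 = 2.0541; the interval is 6.8 ± 2.0541 = (4.75, 8.85).

(4.75, 8.85)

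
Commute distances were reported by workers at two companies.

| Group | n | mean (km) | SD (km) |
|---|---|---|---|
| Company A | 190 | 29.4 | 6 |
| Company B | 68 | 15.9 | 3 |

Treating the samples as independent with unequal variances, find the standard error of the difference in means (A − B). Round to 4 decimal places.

Per-group SEs: s₁/√n₁ = 6/√190 = 0.4353, s₂/√n₂ = 3/√68 = 0.3638.
Unpooled SE of the difference: √(0.18948609 + 0.13235044) = 0.5673.

0.5673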